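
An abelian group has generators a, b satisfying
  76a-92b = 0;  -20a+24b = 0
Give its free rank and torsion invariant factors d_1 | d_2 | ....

Answer: M ≅ ℤ/4 ⊕ ℤ/4

Derivation:
rank_ℚ(R)=2; free=2−2=0
SNF(R) diag = [4, 4] → torsion [4, 4]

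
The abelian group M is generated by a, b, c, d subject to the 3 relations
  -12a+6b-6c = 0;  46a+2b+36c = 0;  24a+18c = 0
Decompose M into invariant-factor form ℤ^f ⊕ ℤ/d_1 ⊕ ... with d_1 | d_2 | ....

rank_ℚ(R)=3; free=4−3=1
SNF(R) diag = [2, 6, 6] → torsion [2, 6, 6]

Answer: M ≅ ℤ^1 ⊕ ℤ/2 ⊕ ℤ/6 ⊕ ℤ/6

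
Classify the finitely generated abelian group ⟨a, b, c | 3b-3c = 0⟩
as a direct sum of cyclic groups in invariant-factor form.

Answer: M ≅ ℤ^2 ⊕ ℤ/3

Derivation:
rank_ℚ(R)=1; free=3−1=2
SNF(R) diag = [3] → torsion [3]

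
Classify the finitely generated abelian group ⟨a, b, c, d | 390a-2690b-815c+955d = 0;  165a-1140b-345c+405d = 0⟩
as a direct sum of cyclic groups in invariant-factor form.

Answer: M ≅ ℤ^2 ⊕ ℤ/5 ⊕ ℤ/15

Derivation:
rank_ℚ(R)=2; free=4−2=2
SNF(R) diag = [5, 15] → torsion [5, 15]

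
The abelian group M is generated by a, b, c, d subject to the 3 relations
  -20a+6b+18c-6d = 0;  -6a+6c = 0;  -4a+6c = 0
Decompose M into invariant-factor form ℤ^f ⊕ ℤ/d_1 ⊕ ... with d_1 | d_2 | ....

rank_ℚ(R)=3; free=4−3=1
SNF(R) diag = [2, 6, 6] → torsion [2, 6, 6]

Answer: M ≅ ℤ^1 ⊕ ℤ/2 ⊕ ℤ/6 ⊕ ℤ/6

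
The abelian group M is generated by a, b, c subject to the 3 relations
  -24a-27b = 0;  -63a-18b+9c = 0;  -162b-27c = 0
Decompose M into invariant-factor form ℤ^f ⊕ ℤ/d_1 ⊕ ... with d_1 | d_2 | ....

Answer: M ≅ ℤ/3 ⊕ ℤ/9 ⊕ ℤ/27

Derivation:
rank_ℚ(R)=3; free=3−3=0
SNF(R) diag = [3, 9, 27] → torsion [3, 9, 27]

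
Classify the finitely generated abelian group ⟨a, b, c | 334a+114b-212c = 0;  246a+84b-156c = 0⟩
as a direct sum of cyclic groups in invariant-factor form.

Answer: M ≅ ℤ^1 ⊕ ℤ/2 ⊕ ℤ/6

Derivation:
rank_ℚ(R)=2; free=3−2=1
SNF(R) diag = [2, 6] → torsion [2, 6]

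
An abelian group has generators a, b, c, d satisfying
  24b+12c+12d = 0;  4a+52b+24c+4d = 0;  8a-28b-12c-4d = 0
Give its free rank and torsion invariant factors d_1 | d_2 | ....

rank_ℚ(R)=3; free=4−3=1
SNF(R) diag = [4, 12, 12] → torsion [4, 12, 12]

Answer: M ≅ ℤ^1 ⊕ ℤ/4 ⊕ ℤ/12 ⊕ ℤ/12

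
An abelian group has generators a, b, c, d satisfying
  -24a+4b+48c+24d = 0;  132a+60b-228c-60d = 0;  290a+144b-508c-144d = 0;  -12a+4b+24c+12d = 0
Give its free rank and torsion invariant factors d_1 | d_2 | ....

Answer: M ≅ ℤ/2 ⊕ ℤ/4 ⊕ ℤ/12 ⊕ ℤ/36

Derivation:
rank_ℚ(R)=4; free=4−4=0
SNF(R) diag = [2, 4, 12, 36] → torsion [2, 4, 12, 36]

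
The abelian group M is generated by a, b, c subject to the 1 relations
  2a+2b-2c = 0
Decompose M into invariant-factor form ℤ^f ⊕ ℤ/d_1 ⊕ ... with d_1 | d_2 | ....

Answer: M ≅ ℤ^2 ⊕ ℤ/2

Derivation:
rank_ℚ(R)=1; free=3−1=2
SNF(R) diag = [2] → torsion [2]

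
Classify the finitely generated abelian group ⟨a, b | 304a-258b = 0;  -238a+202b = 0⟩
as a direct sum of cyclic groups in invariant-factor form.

Answer: M ≅ ℤ/2 ⊕ ℤ/2

Derivation:
rank_ℚ(R)=2; free=2−2=0
SNF(R) diag = [2, 2] → torsion [2, 2]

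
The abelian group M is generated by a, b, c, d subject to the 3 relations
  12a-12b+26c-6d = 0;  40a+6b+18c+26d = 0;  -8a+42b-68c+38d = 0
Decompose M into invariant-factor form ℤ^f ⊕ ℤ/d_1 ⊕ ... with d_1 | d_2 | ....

rank_ℚ(R)=3; free=4−3=1
SNF(R) diag = [2, 2, 6] → torsion [2, 2, 6]

Answer: M ≅ ℤ^1 ⊕ ℤ/2 ⊕ ℤ/2 ⊕ ℤ/6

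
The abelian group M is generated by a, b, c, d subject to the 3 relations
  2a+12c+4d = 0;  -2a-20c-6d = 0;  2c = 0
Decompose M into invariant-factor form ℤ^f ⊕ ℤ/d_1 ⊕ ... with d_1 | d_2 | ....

Answer: M ≅ ℤ^1 ⊕ ℤ/2 ⊕ ℤ/2 ⊕ ℤ/2

Derivation:
rank_ℚ(R)=3; free=4−3=1
SNF(R) diag = [2, 2, 2] → torsion [2, 2, 2]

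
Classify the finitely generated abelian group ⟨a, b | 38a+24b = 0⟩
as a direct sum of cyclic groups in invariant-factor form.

Answer: M ≅ ℤ^1 ⊕ ℤ/2

Derivation:
rank_ℚ(R)=1; free=2−1=1
SNF(R) diag = [2] → torsion [2]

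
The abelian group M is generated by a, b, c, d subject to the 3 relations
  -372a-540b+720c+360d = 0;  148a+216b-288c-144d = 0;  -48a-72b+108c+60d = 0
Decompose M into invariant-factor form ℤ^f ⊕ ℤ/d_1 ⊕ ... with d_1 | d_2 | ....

rank_ℚ(R)=3; free=4−3=1
SNF(R) diag = [4, 12, 36] → torsion [4, 12, 36]

Answer: M ≅ ℤ^1 ⊕ ℤ/4 ⊕ ℤ/12 ⊕ ℤ/36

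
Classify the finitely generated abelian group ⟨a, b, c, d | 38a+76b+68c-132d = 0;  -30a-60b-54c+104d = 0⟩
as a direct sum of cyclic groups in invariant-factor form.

Answer: M ≅ ℤ^2 ⊕ ℤ/2 ⊕ ℤ/2

Derivation:
rank_ℚ(R)=2; free=4−2=2
SNF(R) diag = [2, 2] → torsion [2, 2]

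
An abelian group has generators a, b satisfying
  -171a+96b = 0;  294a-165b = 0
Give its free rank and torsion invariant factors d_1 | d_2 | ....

Answer: M ≅ ℤ/3 ⊕ ℤ/3

Derivation:
rank_ℚ(R)=2; free=2−2=0
SNF(R) diag = [3, 3] → torsion [3, 3]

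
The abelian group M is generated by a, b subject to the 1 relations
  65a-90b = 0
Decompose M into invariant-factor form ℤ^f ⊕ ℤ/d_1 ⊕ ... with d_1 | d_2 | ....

rank_ℚ(R)=1; free=2−1=1
SNF(R) diag = [5] → torsion [5]

Answer: M ≅ ℤ^1 ⊕ ℤ/5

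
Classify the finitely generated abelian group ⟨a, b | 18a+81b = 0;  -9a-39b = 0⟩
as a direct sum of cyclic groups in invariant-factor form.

Answer: M ≅ ℤ/3 ⊕ ℤ/9

Derivation:
rank_ℚ(R)=2; free=2−2=0
SNF(R) diag = [3, 9] → torsion [3, 9]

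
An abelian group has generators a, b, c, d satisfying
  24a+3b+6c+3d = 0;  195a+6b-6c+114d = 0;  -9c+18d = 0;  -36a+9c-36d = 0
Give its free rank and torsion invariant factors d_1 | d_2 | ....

rank_ℚ(R)=4; free=4−4=0
SNF(R) diag = [3, 3, 9, 18] → torsion [3, 3, 9, 18]

Answer: M ≅ ℤ/3 ⊕ ℤ/3 ⊕ ℤ/9 ⊕ ℤ/18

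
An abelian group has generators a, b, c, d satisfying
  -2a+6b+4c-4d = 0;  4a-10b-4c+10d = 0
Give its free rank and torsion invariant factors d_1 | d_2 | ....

Answer: M ≅ ℤ^2 ⊕ ℤ/2 ⊕ ℤ/2

Derivation:
rank_ℚ(R)=2; free=4−2=2
SNF(R) diag = [2, 2] → torsion [2, 2]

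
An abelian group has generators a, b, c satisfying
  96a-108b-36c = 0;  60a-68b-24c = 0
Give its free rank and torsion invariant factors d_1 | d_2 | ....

Answer: M ≅ ℤ^1 ⊕ ℤ/4 ⊕ ℤ/12

Derivation:
rank_ℚ(R)=2; free=3−2=1
SNF(R) diag = [4, 12] → torsion [4, 12]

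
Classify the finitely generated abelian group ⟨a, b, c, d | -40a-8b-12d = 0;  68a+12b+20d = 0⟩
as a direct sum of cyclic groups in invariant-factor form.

rank_ℚ(R)=2; free=4−2=2
SNF(R) diag = [4, 4] → torsion [4, 4]

Answer: M ≅ ℤ^2 ⊕ ℤ/4 ⊕ ℤ/4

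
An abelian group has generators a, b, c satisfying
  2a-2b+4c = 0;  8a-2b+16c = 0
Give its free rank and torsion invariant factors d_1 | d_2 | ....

rank_ℚ(R)=2; free=3−2=1
SNF(R) diag = [2, 6] → torsion [2, 6]

Answer: M ≅ ℤ^1 ⊕ ℤ/2 ⊕ ℤ/6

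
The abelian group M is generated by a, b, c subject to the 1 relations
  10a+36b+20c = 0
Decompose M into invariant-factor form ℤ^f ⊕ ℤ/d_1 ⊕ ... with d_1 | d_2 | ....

rank_ℚ(R)=1; free=3−1=2
SNF(R) diag = [2] → torsion [2]

Answer: M ≅ ℤ^2 ⊕ ℤ/2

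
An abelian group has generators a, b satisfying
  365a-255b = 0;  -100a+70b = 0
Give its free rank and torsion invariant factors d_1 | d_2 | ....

Answer: M ≅ ℤ/5 ⊕ ℤ/10

Derivation:
rank_ℚ(R)=2; free=2−2=0
SNF(R) diag = [5, 10] → torsion [5, 10]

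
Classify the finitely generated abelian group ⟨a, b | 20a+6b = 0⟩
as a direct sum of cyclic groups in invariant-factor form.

rank_ℚ(R)=1; free=2−1=1
SNF(R) diag = [2] → torsion [2]

Answer: M ≅ ℤ^1 ⊕ ℤ/2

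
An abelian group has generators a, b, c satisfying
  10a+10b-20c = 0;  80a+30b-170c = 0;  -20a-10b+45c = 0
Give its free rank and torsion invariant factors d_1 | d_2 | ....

rank_ℚ(R)=3; free=3−3=0
SNF(R) diag = [5, 10, 30] → torsion [5, 10, 30]

Answer: M ≅ ℤ/5 ⊕ ℤ/10 ⊕ ℤ/30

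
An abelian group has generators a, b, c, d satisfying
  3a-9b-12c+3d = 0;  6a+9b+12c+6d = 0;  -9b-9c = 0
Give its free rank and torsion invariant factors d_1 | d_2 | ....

Answer: M ≅ ℤ^1 ⊕ ℤ/3 ⊕ ℤ/9 ⊕ ℤ/9

Derivation:
rank_ℚ(R)=3; free=4−3=1
SNF(R) diag = [3, 9, 9] → torsion [3, 9, 9]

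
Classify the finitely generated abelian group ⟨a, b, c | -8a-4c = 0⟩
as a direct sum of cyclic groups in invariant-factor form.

rank_ℚ(R)=1; free=3−1=2
SNF(R) diag = [4] → torsion [4]

Answer: M ≅ ℤ^2 ⊕ ℤ/4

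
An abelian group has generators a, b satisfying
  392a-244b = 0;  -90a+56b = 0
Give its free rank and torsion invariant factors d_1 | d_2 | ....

Answer: M ≅ ℤ/2 ⊕ ℤ/4

Derivation:
rank_ℚ(R)=2; free=2−2=0
SNF(R) diag = [2, 4] → torsion [2, 4]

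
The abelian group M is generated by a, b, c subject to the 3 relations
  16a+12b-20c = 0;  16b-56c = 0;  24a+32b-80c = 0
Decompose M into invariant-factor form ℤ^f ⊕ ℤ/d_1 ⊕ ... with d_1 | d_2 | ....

Answer: M ≅ ℤ/4 ⊕ ℤ/8 ⊕ ℤ/8

Derivation:
rank_ℚ(R)=3; free=3−3=0
SNF(R) diag = [4, 8, 8] → torsion [4, 8, 8]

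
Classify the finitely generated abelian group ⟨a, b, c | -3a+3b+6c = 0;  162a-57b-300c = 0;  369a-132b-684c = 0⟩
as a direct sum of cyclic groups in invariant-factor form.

Answer: M ≅ ℤ/3 ⊕ ℤ/3 ⊕ ℤ/6

Derivation:
rank_ℚ(R)=3; free=3−3=0
SNF(R) diag = [3, 3, 6] → torsion [3, 3, 6]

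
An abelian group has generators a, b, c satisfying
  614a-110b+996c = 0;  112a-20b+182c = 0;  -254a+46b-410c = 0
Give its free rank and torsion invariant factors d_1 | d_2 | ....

rank_ℚ(R)=3; free=3−3=0
SNF(R) diag = [2, 2, 4] → torsion [2, 2, 4]

Answer: M ≅ ℤ/2 ⊕ ℤ/2 ⊕ ℤ/4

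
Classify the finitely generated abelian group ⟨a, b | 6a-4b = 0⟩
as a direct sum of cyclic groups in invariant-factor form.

rank_ℚ(R)=1; free=2−1=1
SNF(R) diag = [2] → torsion [2]

Answer: M ≅ ℤ^1 ⊕ ℤ/2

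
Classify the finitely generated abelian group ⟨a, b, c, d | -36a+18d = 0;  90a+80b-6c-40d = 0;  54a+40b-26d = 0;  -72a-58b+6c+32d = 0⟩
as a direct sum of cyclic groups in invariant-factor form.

Answer: M ≅ ℤ/2 ⊕ ℤ/6 ⊕ ℤ/18 ⊕ ℤ/18

Derivation:
rank_ℚ(R)=4; free=4−4=0
SNF(R) diag = [2, 6, 18, 18] → torsion [2, 6, 18, 18]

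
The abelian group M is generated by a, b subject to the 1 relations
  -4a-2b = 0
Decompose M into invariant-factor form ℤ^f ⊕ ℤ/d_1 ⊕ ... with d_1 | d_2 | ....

rank_ℚ(R)=1; free=2−1=1
SNF(R) diag = [2] → torsion [2]

Answer: M ≅ ℤ^1 ⊕ ℤ/2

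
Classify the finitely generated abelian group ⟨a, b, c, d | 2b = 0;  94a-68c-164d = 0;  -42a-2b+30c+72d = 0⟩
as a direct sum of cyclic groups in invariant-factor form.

rank_ℚ(R)=3; free=4−3=1
SNF(R) diag = [2, 2, 6] → torsion [2, 2, 6]

Answer: M ≅ ℤ^1 ⊕ ℤ/2 ⊕ ℤ/2 ⊕ ℤ/6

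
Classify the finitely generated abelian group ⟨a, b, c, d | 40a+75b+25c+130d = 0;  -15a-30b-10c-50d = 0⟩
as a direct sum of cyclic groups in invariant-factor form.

rank_ℚ(R)=2; free=4−2=2
SNF(R) diag = [5, 5] → torsion [5, 5]

Answer: M ≅ ℤ^2 ⊕ ℤ/5 ⊕ ℤ/5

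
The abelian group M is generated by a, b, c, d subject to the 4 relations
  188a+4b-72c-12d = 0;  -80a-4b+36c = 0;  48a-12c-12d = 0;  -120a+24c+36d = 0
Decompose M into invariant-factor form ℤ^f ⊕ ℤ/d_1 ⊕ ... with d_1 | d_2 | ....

Answer: M ≅ ℤ/4 ⊕ ℤ/12 ⊕ ℤ/12 ⊕ ℤ/12

Derivation:
rank_ℚ(R)=4; free=4−4=0
SNF(R) diag = [4, 12, 12, 12] → torsion [4, 12, 12, 12]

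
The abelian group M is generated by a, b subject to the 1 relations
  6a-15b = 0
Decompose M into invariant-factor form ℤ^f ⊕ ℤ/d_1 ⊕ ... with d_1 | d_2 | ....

Answer: M ≅ ℤ^1 ⊕ ℤ/3

Derivation:
rank_ℚ(R)=1; free=2−1=1
SNF(R) diag = [3] → torsion [3]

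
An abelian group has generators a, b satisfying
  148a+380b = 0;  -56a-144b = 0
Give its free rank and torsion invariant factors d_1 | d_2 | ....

Answer: M ≅ ℤ/4 ⊕ ℤ/8

Derivation:
rank_ℚ(R)=2; free=2−2=0
SNF(R) diag = [4, 8] → torsion [4, 8]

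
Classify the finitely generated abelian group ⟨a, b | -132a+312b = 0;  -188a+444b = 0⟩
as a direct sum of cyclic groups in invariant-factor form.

Answer: M ≅ ℤ/4 ⊕ ℤ/12

Derivation:
rank_ℚ(R)=2; free=2−2=0
SNF(R) diag = [4, 12] → torsion [4, 12]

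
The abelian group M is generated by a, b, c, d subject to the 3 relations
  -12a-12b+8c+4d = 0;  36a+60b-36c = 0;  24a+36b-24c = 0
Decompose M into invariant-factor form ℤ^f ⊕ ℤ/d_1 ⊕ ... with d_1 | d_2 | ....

rank_ℚ(R)=3; free=4−3=1
SNF(R) diag = [4, 12, 12] → torsion [4, 12, 12]

Answer: M ≅ ℤ^1 ⊕ ℤ/4 ⊕ ℤ/12 ⊕ ℤ/12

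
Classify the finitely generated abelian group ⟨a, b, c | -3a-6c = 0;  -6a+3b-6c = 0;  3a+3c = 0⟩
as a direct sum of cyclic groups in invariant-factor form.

Answer: M ≅ ℤ/3 ⊕ ℤ/3 ⊕ ℤ/3

Derivation:
rank_ℚ(R)=3; free=3−3=0
SNF(R) diag = [3, 3, 3] → torsion [3, 3, 3]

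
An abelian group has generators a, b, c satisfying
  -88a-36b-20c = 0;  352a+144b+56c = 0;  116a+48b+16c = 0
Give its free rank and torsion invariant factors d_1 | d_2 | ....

rank_ℚ(R)=3; free=3−3=0
SNF(R) diag = [4, 12, 24] → torsion [4, 12, 24]

Answer: M ≅ ℤ/4 ⊕ ℤ/12 ⊕ ℤ/24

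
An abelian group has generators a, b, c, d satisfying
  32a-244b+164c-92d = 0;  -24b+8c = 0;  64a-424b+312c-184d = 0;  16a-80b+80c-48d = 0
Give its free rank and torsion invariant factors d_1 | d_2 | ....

rank_ℚ(R)=4; free=4−4=0
SNF(R) diag = [4, 8, 16, 16] → torsion [4, 8, 16, 16]

Answer: M ≅ ℤ/4 ⊕ ℤ/8 ⊕ ℤ/16 ⊕ ℤ/16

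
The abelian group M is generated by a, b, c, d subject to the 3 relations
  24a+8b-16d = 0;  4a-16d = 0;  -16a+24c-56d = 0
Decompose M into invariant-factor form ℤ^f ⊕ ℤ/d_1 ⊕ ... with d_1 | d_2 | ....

rank_ℚ(R)=3; free=4−3=1
SNF(R) diag = [4, 8, 24] → torsion [4, 8, 24]

Answer: M ≅ ℤ^1 ⊕ ℤ/4 ⊕ ℤ/8 ⊕ ℤ/24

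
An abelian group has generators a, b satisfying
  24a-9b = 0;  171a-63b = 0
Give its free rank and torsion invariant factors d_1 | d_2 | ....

rank_ℚ(R)=2; free=2−2=0
SNF(R) diag = [3, 9] → torsion [3, 9]

Answer: M ≅ ℤ/3 ⊕ ℤ/9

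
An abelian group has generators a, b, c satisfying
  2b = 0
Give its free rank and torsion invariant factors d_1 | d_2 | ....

rank_ℚ(R)=1; free=3−1=2
SNF(R) diag = [2] → torsion [2]

Answer: M ≅ ℤ^2 ⊕ ℤ/2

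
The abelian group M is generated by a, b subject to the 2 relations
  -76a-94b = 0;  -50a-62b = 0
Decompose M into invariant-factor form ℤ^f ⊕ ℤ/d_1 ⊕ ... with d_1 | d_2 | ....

Answer: M ≅ ℤ/2 ⊕ ℤ/6

Derivation:
rank_ℚ(R)=2; free=2−2=0
SNF(R) diag = [2, 6] → torsion [2, 6]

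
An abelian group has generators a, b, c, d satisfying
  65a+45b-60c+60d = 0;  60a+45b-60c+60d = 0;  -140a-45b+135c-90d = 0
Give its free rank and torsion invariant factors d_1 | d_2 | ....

Answer: M ≅ ℤ^1 ⊕ ℤ/5 ⊕ ℤ/15 ⊕ ℤ/45

Derivation:
rank_ℚ(R)=3; free=4−3=1
SNF(R) diag = [5, 15, 45] → torsion [5, 15, 45]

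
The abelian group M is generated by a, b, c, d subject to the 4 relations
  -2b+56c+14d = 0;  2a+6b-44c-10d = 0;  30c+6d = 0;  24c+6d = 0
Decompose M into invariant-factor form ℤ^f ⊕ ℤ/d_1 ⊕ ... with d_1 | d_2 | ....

rank_ℚ(R)=4; free=4−4=0
SNF(R) diag = [2, 2, 6, 6] → torsion [2, 2, 6, 6]

Answer: M ≅ ℤ/2 ⊕ ℤ/2 ⊕ ℤ/6 ⊕ ℤ/6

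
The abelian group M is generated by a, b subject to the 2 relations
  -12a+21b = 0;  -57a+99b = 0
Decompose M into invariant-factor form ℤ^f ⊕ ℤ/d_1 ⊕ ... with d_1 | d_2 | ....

Answer: M ≅ ℤ/3 ⊕ ℤ/3

Derivation:
rank_ℚ(R)=2; free=2−2=0
SNF(R) diag = [3, 3] → torsion [3, 3]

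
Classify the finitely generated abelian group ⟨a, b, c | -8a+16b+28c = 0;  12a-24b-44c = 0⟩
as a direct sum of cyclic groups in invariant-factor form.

rank_ℚ(R)=2; free=3−2=1
SNF(R) diag = [4, 4] → torsion [4, 4]

Answer: M ≅ ℤ^1 ⊕ ℤ/4 ⊕ ℤ/4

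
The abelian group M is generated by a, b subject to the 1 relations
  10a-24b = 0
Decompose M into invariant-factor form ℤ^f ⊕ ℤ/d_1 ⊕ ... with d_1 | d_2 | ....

rank_ℚ(R)=1; free=2−1=1
SNF(R) diag = [2] → torsion [2]

Answer: M ≅ ℤ^1 ⊕ ℤ/2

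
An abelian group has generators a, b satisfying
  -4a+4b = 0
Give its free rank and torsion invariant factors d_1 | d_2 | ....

rank_ℚ(R)=1; free=2−1=1
SNF(R) diag = [4] → torsion [4]

Answer: M ≅ ℤ^1 ⊕ ℤ/4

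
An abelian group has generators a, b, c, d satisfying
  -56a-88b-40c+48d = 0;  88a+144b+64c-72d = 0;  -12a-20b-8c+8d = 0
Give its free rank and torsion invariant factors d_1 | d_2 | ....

Answer: M ≅ ℤ^1 ⊕ ℤ/4 ⊕ ℤ/8 ⊕ ℤ/8

Derivation:
rank_ℚ(R)=3; free=4−3=1
SNF(R) diag = [4, 8, 8] → torsion [4, 8, 8]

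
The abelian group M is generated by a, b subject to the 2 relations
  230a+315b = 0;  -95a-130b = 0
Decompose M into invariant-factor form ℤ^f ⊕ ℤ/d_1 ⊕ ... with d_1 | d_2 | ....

rank_ℚ(R)=2; free=2−2=0
SNF(R) diag = [5, 5] → torsion [5, 5]

Answer: M ≅ ℤ/5 ⊕ ℤ/5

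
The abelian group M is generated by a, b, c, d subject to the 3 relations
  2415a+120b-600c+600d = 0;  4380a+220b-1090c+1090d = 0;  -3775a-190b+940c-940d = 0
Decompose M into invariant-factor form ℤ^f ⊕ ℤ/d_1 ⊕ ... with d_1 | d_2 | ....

rank_ℚ(R)=3; free=4−3=1
SNF(R) diag = [5, 10, 30] → torsion [5, 10, 30]

Answer: M ≅ ℤ^1 ⊕ ℤ/5 ⊕ ℤ/10 ⊕ ℤ/30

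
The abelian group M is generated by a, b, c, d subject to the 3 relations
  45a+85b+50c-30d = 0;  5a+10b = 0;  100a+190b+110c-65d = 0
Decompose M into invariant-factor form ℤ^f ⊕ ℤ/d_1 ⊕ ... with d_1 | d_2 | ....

Answer: M ≅ ℤ^1 ⊕ ℤ/5 ⊕ ℤ/5 ⊕ ℤ/5

Derivation:
rank_ℚ(R)=3; free=4−3=1
SNF(R) diag = [5, 5, 5] → torsion [5, 5, 5]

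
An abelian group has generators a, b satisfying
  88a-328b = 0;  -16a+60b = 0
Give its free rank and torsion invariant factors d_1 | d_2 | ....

Answer: M ≅ ℤ/4 ⊕ ℤ/8

Derivation:
rank_ℚ(R)=2; free=2−2=0
SNF(R) diag = [4, 8] → torsion [4, 8]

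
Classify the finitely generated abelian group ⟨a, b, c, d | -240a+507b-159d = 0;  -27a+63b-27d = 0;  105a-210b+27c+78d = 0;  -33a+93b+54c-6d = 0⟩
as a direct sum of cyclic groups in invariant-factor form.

Answer: M ≅ ℤ/3 ⊕ ℤ/9 ⊕ ℤ/27 ⊕ ℤ/81

Derivation:
rank_ℚ(R)=4; free=4−4=0
SNF(R) diag = [3, 9, 27, 81] → torsion [3, 9, 27, 81]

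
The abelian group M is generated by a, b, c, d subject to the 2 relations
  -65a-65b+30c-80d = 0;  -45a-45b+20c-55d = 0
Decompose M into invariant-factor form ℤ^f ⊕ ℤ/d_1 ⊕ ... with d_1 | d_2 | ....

Answer: M ≅ ℤ^2 ⊕ ℤ/5 ⊕ ℤ/5

Derivation:
rank_ℚ(R)=2; free=4−2=2
SNF(R) diag = [5, 5] → torsion [5, 5]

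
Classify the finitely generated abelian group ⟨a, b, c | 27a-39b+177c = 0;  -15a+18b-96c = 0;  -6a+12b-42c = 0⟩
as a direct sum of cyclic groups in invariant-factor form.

rank_ℚ(R)=3; free=3−3=0
SNF(R) diag = [3, 3, 6] → torsion [3, 3, 6]

Answer: M ≅ ℤ/3 ⊕ ℤ/3 ⊕ ℤ/6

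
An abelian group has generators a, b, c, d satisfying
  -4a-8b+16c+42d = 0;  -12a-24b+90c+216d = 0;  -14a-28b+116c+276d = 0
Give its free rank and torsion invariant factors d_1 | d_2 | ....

Answer: M ≅ ℤ^1 ⊕ ℤ/2 ⊕ ℤ/6 ⊕ ℤ/6

Derivation:
rank_ℚ(R)=3; free=4−3=1
SNF(R) diag = [2, 6, 6] → torsion [2, 6, 6]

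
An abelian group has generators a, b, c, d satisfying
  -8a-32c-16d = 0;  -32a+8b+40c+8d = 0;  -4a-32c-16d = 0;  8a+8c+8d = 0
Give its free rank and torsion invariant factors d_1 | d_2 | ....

Answer: M ≅ ℤ/4 ⊕ ℤ/8 ⊕ ℤ/8 ⊕ ℤ/16

Derivation:
rank_ℚ(R)=4; free=4−4=0
SNF(R) diag = [4, 8, 8, 16] → torsion [4, 8, 8, 16]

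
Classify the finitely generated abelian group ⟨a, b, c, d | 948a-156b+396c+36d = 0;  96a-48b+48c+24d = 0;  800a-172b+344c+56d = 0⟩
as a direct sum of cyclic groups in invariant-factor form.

Answer: M ≅ ℤ^1 ⊕ ℤ/4 ⊕ ℤ/12 ⊕ ℤ/24

Derivation:
rank_ℚ(R)=3; free=4−3=1
SNF(R) diag = [4, 12, 24] → torsion [4, 12, 24]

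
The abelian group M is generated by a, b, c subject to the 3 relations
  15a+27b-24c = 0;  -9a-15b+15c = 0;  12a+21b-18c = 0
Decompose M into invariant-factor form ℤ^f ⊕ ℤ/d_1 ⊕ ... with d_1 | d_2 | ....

Answer: M ≅ ℤ/3 ⊕ ℤ/3 ⊕ ℤ/3

Derivation:
rank_ℚ(R)=3; free=3−3=0
SNF(R) diag = [3, 3, 3] → torsion [3, 3, 3]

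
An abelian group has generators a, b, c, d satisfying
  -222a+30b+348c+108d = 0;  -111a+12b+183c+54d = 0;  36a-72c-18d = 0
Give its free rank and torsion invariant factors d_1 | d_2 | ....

rank_ℚ(R)=3; free=4−3=1
SNF(R) diag = [3, 6, 18] → torsion [3, 6, 18]

Answer: M ≅ ℤ^1 ⊕ ℤ/3 ⊕ ℤ/6 ⊕ ℤ/18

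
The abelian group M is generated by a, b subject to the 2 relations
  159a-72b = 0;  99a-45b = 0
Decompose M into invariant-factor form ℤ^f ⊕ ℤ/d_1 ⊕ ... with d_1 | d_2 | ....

rank_ℚ(R)=2; free=2−2=0
SNF(R) diag = [3, 9] → torsion [3, 9]

Answer: M ≅ ℤ/3 ⊕ ℤ/9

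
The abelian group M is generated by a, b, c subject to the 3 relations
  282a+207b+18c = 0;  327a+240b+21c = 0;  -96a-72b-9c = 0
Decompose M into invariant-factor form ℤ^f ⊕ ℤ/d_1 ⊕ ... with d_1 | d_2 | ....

Answer: M ≅ ℤ/3 ⊕ ℤ/3 ⊕ ℤ/9

Derivation:
rank_ℚ(R)=3; free=3−3=0
SNF(R) diag = [3, 3, 9] → torsion [3, 3, 9]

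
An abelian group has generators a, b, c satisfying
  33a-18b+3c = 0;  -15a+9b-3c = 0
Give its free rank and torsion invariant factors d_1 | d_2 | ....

rank_ℚ(R)=2; free=3−2=1
SNF(R) diag = [3, 9] → torsion [3, 9]

Answer: M ≅ ℤ^1 ⊕ ℤ/3 ⊕ ℤ/9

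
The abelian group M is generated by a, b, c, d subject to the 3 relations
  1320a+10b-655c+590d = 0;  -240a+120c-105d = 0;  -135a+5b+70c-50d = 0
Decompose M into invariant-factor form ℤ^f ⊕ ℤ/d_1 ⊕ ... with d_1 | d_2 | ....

Answer: M ≅ ℤ^1 ⊕ ℤ/5 ⊕ ℤ/15 ⊕ ℤ/45

Derivation:
rank_ℚ(R)=3; free=4−3=1
SNF(R) diag = [5, 15, 45] → torsion [5, 15, 45]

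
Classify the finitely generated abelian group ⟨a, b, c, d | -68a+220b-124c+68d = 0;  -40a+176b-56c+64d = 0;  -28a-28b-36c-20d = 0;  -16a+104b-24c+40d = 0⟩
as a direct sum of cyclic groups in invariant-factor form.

Answer: M ≅ ℤ/4 ⊕ ℤ/8 ⊕ ℤ/24 ⊕ ℤ/48

Derivation:
rank_ℚ(R)=4; free=4−4=0
SNF(R) diag = [4, 8, 24, 48] → torsion [4, 8, 24, 48]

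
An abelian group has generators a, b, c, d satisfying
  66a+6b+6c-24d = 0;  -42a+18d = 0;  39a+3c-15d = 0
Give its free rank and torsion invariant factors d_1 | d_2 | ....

Answer: M ≅ ℤ^1 ⊕ ℤ/3 ⊕ ℤ/6 ⊕ ℤ/6

Derivation:
rank_ℚ(R)=3; free=4−3=1
SNF(R) diag = [3, 6, 6] → torsion [3, 6, 6]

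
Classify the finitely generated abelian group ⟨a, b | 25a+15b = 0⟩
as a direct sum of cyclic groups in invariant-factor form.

Answer: M ≅ ℤ^1 ⊕ ℤ/5

Derivation:
rank_ℚ(R)=1; free=2−1=1
SNF(R) diag = [5] → torsion [5]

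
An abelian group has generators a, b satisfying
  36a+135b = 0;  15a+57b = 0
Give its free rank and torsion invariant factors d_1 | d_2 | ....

rank_ℚ(R)=2; free=2−2=0
SNF(R) diag = [3, 9] → torsion [3, 9]

Answer: M ≅ ℤ/3 ⊕ ℤ/9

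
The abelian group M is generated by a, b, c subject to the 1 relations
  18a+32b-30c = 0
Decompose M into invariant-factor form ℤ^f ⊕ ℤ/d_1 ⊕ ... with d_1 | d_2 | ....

Answer: M ≅ ℤ^2 ⊕ ℤ/2

Derivation:
rank_ℚ(R)=1; free=3−1=2
SNF(R) diag = [2] → torsion [2]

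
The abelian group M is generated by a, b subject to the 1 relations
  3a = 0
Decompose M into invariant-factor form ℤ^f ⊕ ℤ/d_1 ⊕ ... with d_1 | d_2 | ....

rank_ℚ(R)=1; free=2−1=1
SNF(R) diag = [3] → torsion [3]

Answer: M ≅ ℤ^1 ⊕ ℤ/3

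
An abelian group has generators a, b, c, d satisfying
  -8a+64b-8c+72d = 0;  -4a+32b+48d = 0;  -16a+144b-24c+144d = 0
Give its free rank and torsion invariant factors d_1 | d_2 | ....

rank_ℚ(R)=3; free=4−3=1
SNF(R) diag = [4, 8, 8] → torsion [4, 8, 8]

Answer: M ≅ ℤ^1 ⊕ ℤ/4 ⊕ ℤ/8 ⊕ ℤ/8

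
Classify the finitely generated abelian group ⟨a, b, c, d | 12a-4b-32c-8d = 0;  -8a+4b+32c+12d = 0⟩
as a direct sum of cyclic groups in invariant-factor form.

rank_ℚ(R)=2; free=4−2=2
SNF(R) diag = [4, 4] → torsion [4, 4]

Answer: M ≅ ℤ^2 ⊕ ℤ/4 ⊕ ℤ/4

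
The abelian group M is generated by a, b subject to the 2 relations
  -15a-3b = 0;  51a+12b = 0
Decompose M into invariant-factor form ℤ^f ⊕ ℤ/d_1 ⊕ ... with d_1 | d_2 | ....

Answer: M ≅ ℤ/3 ⊕ ℤ/9

Derivation:
rank_ℚ(R)=2; free=2−2=0
SNF(R) diag = [3, 9] → torsion [3, 9]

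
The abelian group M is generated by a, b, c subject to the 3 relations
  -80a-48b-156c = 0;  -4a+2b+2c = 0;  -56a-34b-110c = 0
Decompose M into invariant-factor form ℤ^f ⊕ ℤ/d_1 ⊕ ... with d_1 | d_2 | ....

rank_ℚ(R)=3; free=3−3=0
SNF(R) diag = [2, 4, 4] → torsion [2, 4, 4]

Answer: M ≅ ℤ/2 ⊕ ℤ/4 ⊕ ℤ/4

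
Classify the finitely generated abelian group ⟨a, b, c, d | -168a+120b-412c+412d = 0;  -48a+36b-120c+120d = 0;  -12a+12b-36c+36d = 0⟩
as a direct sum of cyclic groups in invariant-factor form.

Answer: M ≅ ℤ^1 ⊕ ℤ/4 ⊕ ℤ/12 ⊕ ℤ/12

Derivation:
rank_ℚ(R)=3; free=4−3=1
SNF(R) diag = [4, 12, 12] → torsion [4, 12, 12]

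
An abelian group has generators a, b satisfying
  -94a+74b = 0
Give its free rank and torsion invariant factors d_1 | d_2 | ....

rank_ℚ(R)=1; free=2−1=1
SNF(R) diag = [2] → torsion [2]

Answer: M ≅ ℤ^1 ⊕ ℤ/2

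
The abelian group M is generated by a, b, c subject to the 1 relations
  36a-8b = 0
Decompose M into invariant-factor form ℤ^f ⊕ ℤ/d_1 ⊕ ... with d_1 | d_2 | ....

rank_ℚ(R)=1; free=3−1=2
SNF(R) diag = [4] → torsion [4]

Answer: M ≅ ℤ^2 ⊕ ℤ/4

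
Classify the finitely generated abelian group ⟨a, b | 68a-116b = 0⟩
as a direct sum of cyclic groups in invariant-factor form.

rank_ℚ(R)=1; free=2−1=1
SNF(R) diag = [4] → torsion [4]

Answer: M ≅ ℤ^1 ⊕ ℤ/4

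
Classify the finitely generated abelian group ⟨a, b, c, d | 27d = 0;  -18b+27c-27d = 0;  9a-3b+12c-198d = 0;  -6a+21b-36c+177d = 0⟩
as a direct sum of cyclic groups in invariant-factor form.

Answer: M ≅ ℤ/3 ⊕ ℤ/3 ⊕ ℤ/9 ⊕ ℤ/27

Derivation:
rank_ℚ(R)=4; free=4−4=0
SNF(R) diag = [3, 3, 9, 27] → torsion [3, 3, 9, 27]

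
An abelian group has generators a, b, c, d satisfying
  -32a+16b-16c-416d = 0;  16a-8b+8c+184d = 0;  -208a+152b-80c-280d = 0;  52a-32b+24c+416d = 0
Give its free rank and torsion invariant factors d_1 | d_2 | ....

Answer: M ≅ ℤ/4 ⊕ ℤ/8 ⊕ ℤ/24 ⊕ ℤ/48

Derivation:
rank_ℚ(R)=4; free=4−4=0
SNF(R) diag = [4, 8, 24, 48] → torsion [4, 8, 24, 48]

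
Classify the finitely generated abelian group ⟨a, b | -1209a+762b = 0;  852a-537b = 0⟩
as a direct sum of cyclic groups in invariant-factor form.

rank_ℚ(R)=2; free=2−2=0
SNF(R) diag = [3, 3] → torsion [3, 3]

Answer: M ≅ ℤ/3 ⊕ ℤ/3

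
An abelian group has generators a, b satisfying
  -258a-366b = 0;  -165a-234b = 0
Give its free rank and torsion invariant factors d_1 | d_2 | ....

rank_ℚ(R)=2; free=2−2=0
SNF(R) diag = [3, 6] → torsion [3, 6]

Answer: M ≅ ℤ/3 ⊕ ℤ/6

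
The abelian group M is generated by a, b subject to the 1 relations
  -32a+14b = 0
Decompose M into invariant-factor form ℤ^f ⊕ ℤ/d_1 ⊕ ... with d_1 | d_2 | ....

rank_ℚ(R)=1; free=2−1=1
SNF(R) diag = [2] → torsion [2]

Answer: M ≅ ℤ^1 ⊕ ℤ/2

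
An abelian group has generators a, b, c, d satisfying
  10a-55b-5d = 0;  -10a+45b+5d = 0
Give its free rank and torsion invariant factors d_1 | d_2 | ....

Answer: M ≅ ℤ^2 ⊕ ℤ/5 ⊕ ℤ/10

Derivation:
rank_ℚ(R)=2; free=4−2=2
SNF(R) diag = [5, 10] → torsion [5, 10]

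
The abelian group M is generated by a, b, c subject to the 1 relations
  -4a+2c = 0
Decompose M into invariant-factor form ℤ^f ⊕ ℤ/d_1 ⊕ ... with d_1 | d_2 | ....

rank_ℚ(R)=1; free=3−1=2
SNF(R) diag = [2] → torsion [2]

Answer: M ≅ ℤ^2 ⊕ ℤ/2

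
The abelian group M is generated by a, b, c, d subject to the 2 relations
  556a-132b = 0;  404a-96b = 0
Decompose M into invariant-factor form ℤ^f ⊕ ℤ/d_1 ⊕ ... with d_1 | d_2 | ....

Answer: M ≅ ℤ^2 ⊕ ℤ/4 ⊕ ℤ/12

Derivation:
rank_ℚ(R)=2; free=4−2=2
SNF(R) diag = [4, 12] → torsion [4, 12]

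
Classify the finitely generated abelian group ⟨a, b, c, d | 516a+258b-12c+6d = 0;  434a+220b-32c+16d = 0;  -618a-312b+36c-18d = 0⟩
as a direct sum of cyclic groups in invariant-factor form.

rank_ℚ(R)=3; free=4−3=1
SNF(R) diag = [2, 6, 18] → torsion [2, 6, 18]

Answer: M ≅ ℤ^1 ⊕ ℤ/2 ⊕ ℤ/6 ⊕ ℤ/18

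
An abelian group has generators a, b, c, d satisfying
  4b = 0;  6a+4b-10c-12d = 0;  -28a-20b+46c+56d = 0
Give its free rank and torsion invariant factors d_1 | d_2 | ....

rank_ℚ(R)=3; free=4−3=1
SNF(R) diag = [2, 2, 4] → torsion [2, 2, 4]

Answer: M ≅ ℤ^1 ⊕ ℤ/2 ⊕ ℤ/2 ⊕ ℤ/4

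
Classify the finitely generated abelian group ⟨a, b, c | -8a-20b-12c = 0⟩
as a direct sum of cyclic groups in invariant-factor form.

rank_ℚ(R)=1; free=3−1=2
SNF(R) diag = [4] → torsion [4]

Answer: M ≅ ℤ^2 ⊕ ℤ/4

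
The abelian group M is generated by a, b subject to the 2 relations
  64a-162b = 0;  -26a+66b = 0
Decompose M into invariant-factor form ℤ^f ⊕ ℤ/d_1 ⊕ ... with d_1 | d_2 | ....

rank_ℚ(R)=2; free=2−2=0
SNF(R) diag = [2, 6] → torsion [2, 6]

Answer: M ≅ ℤ/2 ⊕ ℤ/6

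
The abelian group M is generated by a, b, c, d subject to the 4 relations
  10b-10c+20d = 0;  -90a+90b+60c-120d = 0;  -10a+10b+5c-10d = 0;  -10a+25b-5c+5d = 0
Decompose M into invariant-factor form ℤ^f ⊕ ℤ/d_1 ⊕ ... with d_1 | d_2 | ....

Answer: M ≅ ℤ/5 ⊕ ℤ/5 ⊕ ℤ/10 ⊕ ℤ/30

Derivation:
rank_ℚ(R)=4; free=4−4=0
SNF(R) diag = [5, 5, 10, 30] → torsion [5, 5, 10, 30]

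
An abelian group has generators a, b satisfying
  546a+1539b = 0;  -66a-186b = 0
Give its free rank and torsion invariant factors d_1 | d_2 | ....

rank_ℚ(R)=2; free=2−2=0
SNF(R) diag = [3, 6] → torsion [3, 6]

Answer: M ≅ ℤ/3 ⊕ ℤ/6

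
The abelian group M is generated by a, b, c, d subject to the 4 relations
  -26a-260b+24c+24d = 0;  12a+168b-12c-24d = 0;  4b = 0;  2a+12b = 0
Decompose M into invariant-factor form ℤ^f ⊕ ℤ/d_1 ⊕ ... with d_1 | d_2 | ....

Answer: M ≅ ℤ/2 ⊕ ℤ/4 ⊕ ℤ/12 ⊕ ℤ/24

Derivation:
rank_ℚ(R)=4; free=4−4=0
SNF(R) diag = [2, 4, 12, 24] → torsion [2, 4, 12, 24]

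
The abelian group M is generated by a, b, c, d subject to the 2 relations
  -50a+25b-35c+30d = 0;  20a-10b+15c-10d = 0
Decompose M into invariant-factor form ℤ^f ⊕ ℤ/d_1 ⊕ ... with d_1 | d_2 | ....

Answer: M ≅ ℤ^2 ⊕ ℤ/5 ⊕ ℤ/5

Derivation:
rank_ℚ(R)=2; free=4−2=2
SNF(R) diag = [5, 5] → torsion [5, 5]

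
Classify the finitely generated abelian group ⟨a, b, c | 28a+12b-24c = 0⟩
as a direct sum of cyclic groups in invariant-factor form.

Answer: M ≅ ℤ^2 ⊕ ℤ/4

Derivation:
rank_ℚ(R)=1; free=3−1=2
SNF(R) diag = [4] → torsion [4]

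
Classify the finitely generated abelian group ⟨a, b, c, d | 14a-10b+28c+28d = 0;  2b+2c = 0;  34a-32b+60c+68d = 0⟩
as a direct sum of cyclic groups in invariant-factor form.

Answer: M ≅ ℤ^1 ⊕ ℤ/2 ⊕ ℤ/2 ⊕ ℤ/2

Derivation:
rank_ℚ(R)=3; free=4−3=1
SNF(R) diag = [2, 2, 2] → torsion [2, 2, 2]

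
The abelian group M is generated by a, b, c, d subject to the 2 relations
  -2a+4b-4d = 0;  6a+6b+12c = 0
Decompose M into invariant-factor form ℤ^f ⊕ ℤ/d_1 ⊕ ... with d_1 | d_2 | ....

rank_ℚ(R)=2; free=4−2=2
SNF(R) diag = [2, 6] → torsion [2, 6]

Answer: M ≅ ℤ^2 ⊕ ℤ/2 ⊕ ℤ/6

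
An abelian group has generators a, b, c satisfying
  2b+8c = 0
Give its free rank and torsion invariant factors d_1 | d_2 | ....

rank_ℚ(R)=1; free=3−1=2
SNF(R) diag = [2] → torsion [2]

Answer: M ≅ ℤ^2 ⊕ ℤ/2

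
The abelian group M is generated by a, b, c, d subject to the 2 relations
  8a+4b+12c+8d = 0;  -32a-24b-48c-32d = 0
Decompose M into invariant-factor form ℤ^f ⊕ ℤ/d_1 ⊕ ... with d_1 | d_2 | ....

Answer: M ≅ ℤ^2 ⊕ ℤ/4 ⊕ ℤ/8

Derivation:
rank_ℚ(R)=2; free=4−2=2
SNF(R) diag = [4, 8] → torsion [4, 8]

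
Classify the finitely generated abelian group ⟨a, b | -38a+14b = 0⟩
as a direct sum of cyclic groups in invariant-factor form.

rank_ℚ(R)=1; free=2−1=1
SNF(R) diag = [2] → torsion [2]

Answer: M ≅ ℤ^1 ⊕ ℤ/2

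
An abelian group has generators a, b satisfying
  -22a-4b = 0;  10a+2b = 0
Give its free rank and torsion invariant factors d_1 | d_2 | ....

Answer: M ≅ ℤ/2 ⊕ ℤ/2

Derivation:
rank_ℚ(R)=2; free=2−2=0
SNF(R) diag = [2, 2] → torsion [2, 2]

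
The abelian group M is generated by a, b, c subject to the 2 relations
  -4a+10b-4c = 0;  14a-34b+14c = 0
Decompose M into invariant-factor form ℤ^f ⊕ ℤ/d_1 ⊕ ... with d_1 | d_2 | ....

Answer: M ≅ ℤ^1 ⊕ ℤ/2 ⊕ ℤ/2

Derivation:
rank_ℚ(R)=2; free=3−2=1
SNF(R) diag = [2, 2] → torsion [2, 2]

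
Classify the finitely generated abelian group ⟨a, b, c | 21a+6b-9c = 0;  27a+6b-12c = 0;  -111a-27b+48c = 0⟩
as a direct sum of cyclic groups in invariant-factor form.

Answer: M ≅ ℤ/3 ⊕ ℤ/3 ⊕ ℤ/3

Derivation:
rank_ℚ(R)=3; free=3−3=0
SNF(R) diag = [3, 3, 3] → torsion [3, 3, 3]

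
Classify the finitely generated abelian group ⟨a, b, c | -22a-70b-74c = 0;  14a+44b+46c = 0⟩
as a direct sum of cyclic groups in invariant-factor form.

Answer: M ≅ ℤ^1 ⊕ ℤ/2 ⊕ ℤ/6

Derivation:
rank_ℚ(R)=2; free=3−2=1
SNF(R) diag = [2, 6] → torsion [2, 6]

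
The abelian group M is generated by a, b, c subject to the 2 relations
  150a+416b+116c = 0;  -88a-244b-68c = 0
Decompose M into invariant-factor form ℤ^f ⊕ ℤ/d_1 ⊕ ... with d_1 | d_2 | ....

Answer: M ≅ ℤ^1 ⊕ ℤ/2 ⊕ ℤ/4

Derivation:
rank_ℚ(R)=2; free=3−2=1
SNF(R) diag = [2, 4] → torsion [2, 4]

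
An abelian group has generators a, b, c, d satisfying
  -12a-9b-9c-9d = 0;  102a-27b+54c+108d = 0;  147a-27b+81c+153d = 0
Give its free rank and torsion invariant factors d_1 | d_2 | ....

Answer: M ≅ ℤ^1 ⊕ ℤ/3 ⊕ ℤ/9 ⊕ ℤ/9

Derivation:
rank_ℚ(R)=3; free=4−3=1
SNF(R) diag = [3, 9, 9] → torsion [3, 9, 9]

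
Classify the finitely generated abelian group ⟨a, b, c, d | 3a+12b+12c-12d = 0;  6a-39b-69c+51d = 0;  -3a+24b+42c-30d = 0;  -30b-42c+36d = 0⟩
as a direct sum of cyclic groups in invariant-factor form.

Answer: M ≅ ℤ/3 ⊕ ℤ/3 ⊕ ℤ/6 ⊕ ℤ/6

Derivation:
rank_ℚ(R)=4; free=4−4=0
SNF(R) diag = [3, 3, 6, 6] → torsion [3, 3, 6, 6]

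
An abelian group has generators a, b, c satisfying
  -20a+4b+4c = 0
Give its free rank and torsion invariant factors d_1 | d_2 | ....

rank_ℚ(R)=1; free=3−1=2
SNF(R) diag = [4] → torsion [4]

Answer: M ≅ ℤ^2 ⊕ ℤ/4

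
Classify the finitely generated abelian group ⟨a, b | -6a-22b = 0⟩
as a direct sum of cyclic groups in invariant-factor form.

Answer: M ≅ ℤ^1 ⊕ ℤ/2

Derivation:
rank_ℚ(R)=1; free=2−1=1
SNF(R) diag = [2] → torsion [2]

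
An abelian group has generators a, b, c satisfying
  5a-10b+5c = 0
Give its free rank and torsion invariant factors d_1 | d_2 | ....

Answer: M ≅ ℤ^2 ⊕ ℤ/5

Derivation:
rank_ℚ(R)=1; free=3−1=2
SNF(R) diag = [5] → torsion [5]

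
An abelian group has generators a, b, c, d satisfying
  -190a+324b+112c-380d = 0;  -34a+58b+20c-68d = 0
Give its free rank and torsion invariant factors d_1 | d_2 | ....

rank_ℚ(R)=2; free=4−2=2
SNF(R) diag = [2, 2] → torsion [2, 2]

Answer: M ≅ ℤ^2 ⊕ ℤ/2 ⊕ ℤ/2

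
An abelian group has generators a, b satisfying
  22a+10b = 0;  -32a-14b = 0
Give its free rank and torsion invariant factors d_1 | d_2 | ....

Answer: M ≅ ℤ/2 ⊕ ℤ/6

Derivation:
rank_ℚ(R)=2; free=2−2=0
SNF(R) diag = [2, 6] → torsion [2, 6]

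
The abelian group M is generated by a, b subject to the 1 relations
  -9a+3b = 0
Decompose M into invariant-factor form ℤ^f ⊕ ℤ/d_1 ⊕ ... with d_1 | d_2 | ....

Answer: M ≅ ℤ^1 ⊕ ℤ/3

Derivation:
rank_ℚ(R)=1; free=2−1=1
SNF(R) diag = [3] → torsion [3]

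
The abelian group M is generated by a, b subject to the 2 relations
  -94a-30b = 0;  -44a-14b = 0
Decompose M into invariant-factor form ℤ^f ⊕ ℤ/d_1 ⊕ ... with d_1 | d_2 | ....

rank_ℚ(R)=2; free=2−2=0
SNF(R) diag = [2, 2] → torsion [2, 2]

Answer: M ≅ ℤ/2 ⊕ ℤ/2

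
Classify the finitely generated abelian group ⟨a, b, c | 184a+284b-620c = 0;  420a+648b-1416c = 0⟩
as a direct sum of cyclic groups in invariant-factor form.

rank_ℚ(R)=2; free=3−2=1
SNF(R) diag = [4, 12] → torsion [4, 12]

Answer: M ≅ ℤ^1 ⊕ ℤ/4 ⊕ ℤ/12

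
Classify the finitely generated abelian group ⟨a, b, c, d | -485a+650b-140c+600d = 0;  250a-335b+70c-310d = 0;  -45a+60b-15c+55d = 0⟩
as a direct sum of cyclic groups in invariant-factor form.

Answer: M ≅ ℤ^1 ⊕ ℤ/5 ⊕ ℤ/5 ⊕ ℤ/5

Derivation:
rank_ℚ(R)=3; free=4−3=1
SNF(R) diag = [5, 5, 5] → torsion [5, 5, 5]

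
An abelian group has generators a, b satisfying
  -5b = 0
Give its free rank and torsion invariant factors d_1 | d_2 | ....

Answer: M ≅ ℤ^1 ⊕ ℤ/5

Derivation:
rank_ℚ(R)=1; free=2−1=1
SNF(R) diag = [5] → torsion [5]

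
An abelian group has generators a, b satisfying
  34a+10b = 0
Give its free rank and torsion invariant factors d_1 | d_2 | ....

rank_ℚ(R)=1; free=2−1=1
SNF(R) diag = [2] → torsion [2]

Answer: M ≅ ℤ^1 ⊕ ℤ/2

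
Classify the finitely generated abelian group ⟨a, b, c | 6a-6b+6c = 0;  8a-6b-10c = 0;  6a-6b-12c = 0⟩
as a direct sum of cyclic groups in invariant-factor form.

Answer: M ≅ ℤ/2 ⊕ ℤ/6 ⊕ ℤ/18

Derivation:
rank_ℚ(R)=3; free=3−3=0
SNF(R) diag = [2, 6, 18] → torsion [2, 6, 18]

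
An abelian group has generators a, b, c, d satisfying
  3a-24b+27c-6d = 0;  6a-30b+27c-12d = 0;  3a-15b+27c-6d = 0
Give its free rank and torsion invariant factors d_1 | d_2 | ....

Answer: M ≅ ℤ^1 ⊕ ℤ/3 ⊕ ℤ/9 ⊕ ℤ/27

Derivation:
rank_ℚ(R)=3; free=4−3=1
SNF(R) diag = [3, 9, 27] → torsion [3, 9, 27]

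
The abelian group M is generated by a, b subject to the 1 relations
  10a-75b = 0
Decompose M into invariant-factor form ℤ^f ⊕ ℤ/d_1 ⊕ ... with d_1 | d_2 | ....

Answer: M ≅ ℤ^1 ⊕ ℤ/5

Derivation:
rank_ℚ(R)=1; free=2−1=1
SNF(R) diag = [5] → torsion [5]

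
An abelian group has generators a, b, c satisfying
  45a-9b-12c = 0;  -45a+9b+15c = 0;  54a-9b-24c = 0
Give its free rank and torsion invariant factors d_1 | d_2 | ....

rank_ℚ(R)=3; free=3−3=0
SNF(R) diag = [3, 9, 9] → torsion [3, 9, 9]

Answer: M ≅ ℤ/3 ⊕ ℤ/9 ⊕ ℤ/9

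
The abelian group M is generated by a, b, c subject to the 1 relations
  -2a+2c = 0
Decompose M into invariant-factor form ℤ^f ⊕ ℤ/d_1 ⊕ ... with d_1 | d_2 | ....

rank_ℚ(R)=1; free=3−1=2
SNF(R) diag = [2] → torsion [2]

Answer: M ≅ ℤ^2 ⊕ ℤ/2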